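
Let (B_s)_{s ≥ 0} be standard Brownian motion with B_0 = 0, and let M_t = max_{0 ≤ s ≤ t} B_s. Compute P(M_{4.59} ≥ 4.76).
P(M_{4.59} ≥ 4.76) = 2·P(B_{4.59} ≥ 4.76) = 2(1 − Φ(4.76/√4.59)) ≈ 0.0263

By the reflection principle for Brownian motion, P(M_t ≥ a) = 2 · P(B_t ≥ a) for a ≥ 0. Since B_t ~ N(0, t), P(B_t ≥ 4.76) = 1 − Φ(4.76/√t) = 1 − Φ(4.76/√4.59) = 1 − Φ(2.2218). So
  P(M_{4.59} ≥ 4.76) = 2(1 − Φ(2.2218)) ≈ 0.0263.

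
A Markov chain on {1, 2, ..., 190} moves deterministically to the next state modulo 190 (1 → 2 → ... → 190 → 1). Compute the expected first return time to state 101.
E[T_101 | X_0 = 101] = 190

The chain cycles deterministically, so starting at state 101 it returns in exactly 190 steps. Equivalently, the stationary distribution is uniform π_j = 1/190 for every state j, so by Kac's formula E[T_101] = 1/π_101 = 190.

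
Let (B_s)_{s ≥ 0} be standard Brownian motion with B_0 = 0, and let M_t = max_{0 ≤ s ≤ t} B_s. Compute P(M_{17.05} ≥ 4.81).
P(M_{17.05} ≥ 4.81) = 2·P(B_{17.05} ≥ 4.81) = 2(1 − Φ(4.81/√17.05)) ≈ 0.2441

By the reflection principle for Brownian motion, P(M_t ≥ a) = 2 · P(B_t ≥ a) for a ≥ 0. Since B_t ~ N(0, t), P(B_t ≥ 4.81) = 1 − Φ(4.81/√t) = 1 − Φ(4.81/√17.05) = 1 − Φ(1.1649). So
  P(M_{17.05} ≥ 4.81) = 2(1 − Φ(1.1649)) ≈ 0.2441.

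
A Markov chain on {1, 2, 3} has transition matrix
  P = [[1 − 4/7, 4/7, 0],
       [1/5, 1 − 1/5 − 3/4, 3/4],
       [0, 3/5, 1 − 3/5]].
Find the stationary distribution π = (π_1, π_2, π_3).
π = (7/52, 5/13, 25/52)

This is a birth-death chain on three states, which satisfies detailed balance: π_1 · P_{12} = π_2 · P_{21} and π_2 · P_{23} = π_3 · P_{32}.
From π_1 · 4/7 = π_2 · 1/5: π_2/π_1 = (4/7)/(1/5) = 20/7.
From π_2 · 3/4 = π_3 · 3/5: π_3/π_2 = (3/4)/(3/5) = 5/4.
Take π_1 proportional to 1; then unnormalized π = (1, 20/7, 25/7). Normalize by dividing by the sum 52/7:
  π = (7/52, 5/13, 25/52).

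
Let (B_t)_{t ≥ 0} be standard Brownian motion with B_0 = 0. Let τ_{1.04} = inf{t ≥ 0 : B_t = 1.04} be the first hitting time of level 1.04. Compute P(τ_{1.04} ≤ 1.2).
P(τ_{1.04} ≤ 1.2) = 2(1 − Φ(1.04/√1.2)) = 2(1 − Φ(0.9494)) ≈ 0.3424

By the reflection principle for standard BM, P(τ_b ≤ t) = 2 · P(B_t ≥ b). Since B_t ~ N(0, t), P(B_t ≥ 1.04) = 1 − Φ(1.04/√t) = 1 − Φ(1.04/√1.2) = 1 − Φ(0.9494) ≈ 0.17121. Doubling: P(τ_{1.04} ≤ 1.2) ≈ 2 · 0.17121 = 0.34242 ≈ 0.3424.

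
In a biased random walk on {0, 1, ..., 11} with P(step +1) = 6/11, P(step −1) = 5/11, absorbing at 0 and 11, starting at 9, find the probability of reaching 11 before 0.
P(hit 11 before 0) = (1 − (5/6)^9) / (1 − (5/6)^11) = 292484556/313968931

Let u_k denote P(reach 11 before 0 | start at k). Boundary: u_0 = 0, u_11 = 1. Recurrence: u_k = 6/11·u_{k+1} + 5/11·u_{k-1} for 1 ≤ k ≤ 10. Try u_k = A + B·r^k with r = q/p = (5/11)/(6/11) = 5/6. Substitution satisfies the recurrence; boundary conditions give:
  u_k = (1 − r^k) / (1 − r^N) = (1 − (5/6)^9) / (1 − (5/6)^11) = 292484556/313968931.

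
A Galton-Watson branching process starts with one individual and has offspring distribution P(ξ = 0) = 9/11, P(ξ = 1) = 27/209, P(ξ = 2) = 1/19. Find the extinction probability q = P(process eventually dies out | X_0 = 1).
q = 1

Mean offspring μ = 0·9/11 + 1·27/209 + 2·1/19 = 49/209 ≤ 1. For μ ≤ 1 with offspring not concentrated at 1, the Galton-Watson process goes extinct almost surely, so q = 1.
(Algebraic check: The pgf is f(s) = 9/11 + 27/209·s + 1/19·s². The extinction probability q is the smallest fixed point of f in [0, 1]. Setting s = f(s):
  1/19·s² + (27/209 − 1)·s + 9/11 = 0
  1/19·s² − (9/11 + 1/19)·s + 9/11 = 0
which factors as (s − 1)·(1/19·s − 9/11) = 0, giving roots s = 1 and s = (9/11)/(1/19) = 171/11. Since 171/11 ≥ 1, the smallest root in [0, 1] is s = 1.)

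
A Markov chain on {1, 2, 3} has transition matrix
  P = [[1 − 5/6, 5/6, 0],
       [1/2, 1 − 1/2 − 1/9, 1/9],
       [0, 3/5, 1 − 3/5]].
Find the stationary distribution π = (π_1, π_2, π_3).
π = (81/241, 135/241, 25/241)

This is a birth-death chain on three states, which satisfies detailed balance: π_1 · P_{12} = π_2 · P_{21} and π_2 · P_{23} = π_3 · P_{32}.
From π_1 · 5/6 = π_2 · 1/2: π_2/π_1 = (5/6)/(1/2) = 5/3.
From π_2 · 1/9 = π_3 · 3/5: π_3/π_2 = (1/9)/(3/5) = 5/27.
Take π_1 proportional to 1; then unnormalized π = (1, 5/3, 25/81). Normalize by dividing by the sum 241/81:
  π = (81/241, 135/241, 25/241).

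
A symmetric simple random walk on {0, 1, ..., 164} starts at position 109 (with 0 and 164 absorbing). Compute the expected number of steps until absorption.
E[τ | X_0 = 109] = 5995

Let v_k = E[τ | X_0 = k]. Boundary: v_0 = v_164 = 0. Recurrence: v_k = 1 + (v_{k-1} + v_{k+1})/2 for 1 ≤ k ≤ 163. The particular solution to v_k − (v_{k-1} + v_{k+1})/2 = 1 is v_k = −k^2. Adding homogeneous solution A + B k and matching boundaries gives v_k = k (164 − k). Substituting k = 109: v_109 = 109 · 55 = 5995.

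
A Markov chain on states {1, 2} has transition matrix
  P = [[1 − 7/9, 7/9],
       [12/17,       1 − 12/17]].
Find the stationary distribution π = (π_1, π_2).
π_1 = 108/227, π_2 = 119/227

Solve πP = π with π_1 + π_2 = 1. From πP = π: π_1 · (1 − 7/9) + π_2 · 12/17 = π_1 ⇒ π_2 · 12/17 = π_1 · 7/9 ⇒ π_2/π_1 = (7/9)/(12/17) = 119/108. Together with π_1 + π_2 = 1:
  π_1 = (12/17)/(7/9 + 12/17) = (12/17)/(227/153) = 108/227,
  π_2 = (7/9)/(7/9 + 12/17) = (7/9)/(227/153) = 119/227.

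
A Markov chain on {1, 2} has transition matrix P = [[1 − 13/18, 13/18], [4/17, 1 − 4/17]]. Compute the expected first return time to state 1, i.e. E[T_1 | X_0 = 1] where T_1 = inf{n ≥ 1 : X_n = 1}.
E[T_1 | X_0 = 1] = 1/π_1 = 293/72

For an irreducible recurrent Markov chain with stationary distribution π, E[T_i | X_0 = i] = 1/π_i (Kac's formula). Here π_1 = (4/17)/(13/18 + 4/17) = (4/17)/(293/306) = 72/293, so E[T_1 | X_0 = 1] = 1/π_1 = (13/18 + 4/17)/(4/17) = (293/306)/(4/17) = 293/72.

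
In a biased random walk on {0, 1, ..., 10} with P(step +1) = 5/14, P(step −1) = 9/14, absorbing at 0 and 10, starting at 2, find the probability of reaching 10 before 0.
P(hit 10 before 0) = (1 − (9/5)^2) / (1 − (9/5)^10) = 390625/62089621

Let u_k denote P(reach 10 before 0 | start at k). Boundary: u_0 = 0, u_10 = 1. Recurrence: u_k = 5/14·u_{k+1} + 9/14·u_{k-1} for 1 ≤ k ≤ 9. Try u_k = A + B·r^k with r = q/p = (9/14)/(5/14) = 9/5. Substitution satisfies the recurrence; boundary conditions give:
  u_k = (1 − r^k) / (1 − r^N) = (1 − (9/5)^2) / (1 − (9/5)^10) = 390625/62089621.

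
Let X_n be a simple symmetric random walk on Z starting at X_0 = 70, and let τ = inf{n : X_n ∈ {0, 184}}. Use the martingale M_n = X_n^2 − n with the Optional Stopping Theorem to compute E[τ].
E[τ] = 7980

M_n = X_n^2 − n is a martingale (since E[X_{n+1}^2 | F_n] = X_n^2 + 1). By OST (τ has finite mean in a bounded region), E[M_τ] = E[M_0] = X_0^2 − 0 = 70^2 = 4900. Also E[M_τ] = E[X_τ^2] − E[τ]. The walk exits at 0 or 184, with P(hit 184 first) = 70/184, so E[X_τ^2] = 184^2 · 70/184 + 0 = 12880. Thus E[τ] = E[X_τ^2] − E[M_τ] = 12880 − 4900 = 7980 = 70(184 − 70) = 7980.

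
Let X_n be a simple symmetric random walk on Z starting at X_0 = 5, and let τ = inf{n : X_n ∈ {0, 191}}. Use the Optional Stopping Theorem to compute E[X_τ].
E[X_τ] = 5

X_n is a martingale and τ is a bounded-mean stopping time (indeed τ is finite a.s. with bounded expectation since the walk is in a bounded region). By the OST, E[X_τ] = E[X_0] = 5. Equivalently: E[X_τ] = 191 · P(hit 191 first) + 0 · P(hit 0 first) = 191 · (5/191) = 5.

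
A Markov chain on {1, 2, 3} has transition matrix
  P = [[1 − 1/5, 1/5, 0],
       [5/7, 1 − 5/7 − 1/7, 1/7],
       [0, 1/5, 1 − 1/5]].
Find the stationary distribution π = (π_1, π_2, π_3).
π = (25/37, 7/37, 5/37)

This is a birth-death chain on three states, which satisfies detailed balance: π_1 · P_{12} = π_2 · P_{21} and π_2 · P_{23} = π_3 · P_{32}.
From π_1 · 1/5 = π_2 · 5/7: π_2/π_1 = (1/5)/(5/7) = 7/25.
From π_2 · 1/7 = π_3 · 1/5: π_3/π_2 = (1/7)/(1/5) = 5/7.
Take π_1 proportional to 1; then unnormalized π = (1, 7/25, 1/5). Normalize by dividing by the sum 37/25:
  π = (25/37, 7/37, 5/37).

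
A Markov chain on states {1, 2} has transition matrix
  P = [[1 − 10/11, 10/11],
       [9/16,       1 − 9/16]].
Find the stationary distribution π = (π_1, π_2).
π_1 = 99/259, π_2 = 160/259

Solve πP = π with π_1 + π_2 = 1. From πP = π: π_1 · (1 − 10/11) + π_2 · 9/16 = π_1 ⇒ π_2 · 9/16 = π_1 · 10/11 ⇒ π_2/π_1 = (10/11)/(9/16) = 160/99. Together with π_1 + π_2 = 1:
  π_1 = (9/16)/(10/11 + 9/16) = (9/16)/(259/176) = 99/259,
  π_2 = (10/11)/(10/11 + 9/16) = (10/11)/(259/176) = 160/259.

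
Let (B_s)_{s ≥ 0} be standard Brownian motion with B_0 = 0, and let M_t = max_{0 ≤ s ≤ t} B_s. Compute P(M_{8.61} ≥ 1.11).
P(M_{8.61} ≥ 1.11) = 2·P(B_{8.61} ≥ 1.11) = 2(1 − Φ(1.11/√8.61)) ≈ 0.7052

By the reflection principle for Brownian motion, P(M_t ≥ a) = 2 · P(B_t ≥ a) for a ≥ 0. Since B_t ~ N(0, t), P(B_t ≥ 1.11) = 1 − Φ(1.11/√t) = 1 − Φ(1.11/√8.61) = 1 − Φ(0.3783). So
  P(M_{8.61} ≥ 1.11) = 2(1 − Φ(0.3783)) ≈ 0.7052.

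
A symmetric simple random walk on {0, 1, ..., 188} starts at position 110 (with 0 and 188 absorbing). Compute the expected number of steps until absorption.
E[τ | X_0 = 110] = 8580

Let v_k = E[τ | X_0 = k]. Boundary: v_0 = v_188 = 0. Recurrence: v_k = 1 + (v_{k-1} + v_{k+1})/2 for 1 ≤ k ≤ 187. The particular solution to v_k − (v_{k-1} + v_{k+1})/2 = 1 is v_k = −k^2. Adding homogeneous solution A + B k and matching boundaries gives v_k = k (188 − k). Substituting k = 110: v_110 = 110 · 78 = 8580.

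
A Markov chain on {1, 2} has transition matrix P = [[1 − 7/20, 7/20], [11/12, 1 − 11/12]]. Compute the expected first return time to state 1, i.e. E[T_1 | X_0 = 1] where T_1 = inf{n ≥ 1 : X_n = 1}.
E[T_1 | X_0 = 1] = 1/π_1 = 76/55

For an irreducible recurrent Markov chain with stationary distribution π, E[T_i | X_0 = i] = 1/π_i (Kac's formula). Here π_1 = (11/12)/(7/20 + 11/12) = (11/12)/(19/15) = 55/76, so E[T_1 | X_0 = 1] = 1/π_1 = (7/20 + 11/12)/(11/12) = (19/15)/(11/12) = 76/55.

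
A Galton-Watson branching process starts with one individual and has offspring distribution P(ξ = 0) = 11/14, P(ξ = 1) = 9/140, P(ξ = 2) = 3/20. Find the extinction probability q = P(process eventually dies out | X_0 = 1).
q = 1

Mean offspring μ = 0·11/14 + 1·9/140 + 2·3/20 = 51/140 ≤ 1. For μ ≤ 1 with offspring not concentrated at 1, the Galton-Watson process goes extinct almost surely, so q = 1.
(Algebraic check: The pgf is f(s) = 11/14 + 9/140·s + 3/20·s². The extinction probability q is the smallest fixed point of f in [0, 1]. Setting s = f(s):
  3/20·s² + (9/140 − 1)·s + 11/14 = 0
  3/20·s² − (11/14 + 3/20)·s + 11/14 = 0
which factors as (s − 1)·(3/20·s − 11/14) = 0, giving roots s = 1 and s = (11/14)/(3/20) = 110/21. Since 110/21 ≥ 1, the smallest root in [0, 1] is s = 1.)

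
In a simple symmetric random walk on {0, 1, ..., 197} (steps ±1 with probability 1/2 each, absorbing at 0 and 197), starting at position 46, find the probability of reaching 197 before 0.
P(hit 197 before 0) = 46/197

Let u_k = P(hit 197 before 0 | start at k). Then u_0 = 0, u_197 = 1, and u_k = u_{k-1}/2 + u_{k+1}/2 for 1 ≤ k ≤ 196. This harmonic recurrence is solved by u_k = k/197, giving u_46 = 46/197.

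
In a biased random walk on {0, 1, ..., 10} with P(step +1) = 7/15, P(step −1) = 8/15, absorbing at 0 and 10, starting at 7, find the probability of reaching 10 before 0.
P(hit 10 before 0) = (1 − (8/7)^7) / (1 − (8/7)^10) = 436847887/791266575

Let u_k denote P(reach 10 before 0 | start at k). Boundary: u_0 = 0, u_10 = 1. Recurrence: u_k = 7/15·u_{k+1} + 8/15·u_{k-1} for 1 ≤ k ≤ 9. Try u_k = A + B·r^k with r = q/p = (8/15)/(7/15) = 8/7. Substitution satisfies the recurrence; boundary conditions give:
  u_k = (1 − r^k) / (1 − r^N) = (1 − (8/7)^7) / (1 − (8/7)^10) = 436847887/791266575.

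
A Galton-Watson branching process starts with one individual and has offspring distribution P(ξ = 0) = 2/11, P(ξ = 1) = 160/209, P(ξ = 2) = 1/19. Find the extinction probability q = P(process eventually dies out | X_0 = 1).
q = 1

Mean offspring μ = 0·2/11 + 1·160/209 + 2·1/19 = 182/209 ≤ 1. For μ ≤ 1 with offspring not concentrated at 1, the Galton-Watson process goes extinct almost surely, so q = 1.
(Algebraic check: The pgf is f(s) = 2/11 + 160/209·s + 1/19·s². The extinction probability q is the smallest fixed point of f in [0, 1]. Setting s = f(s):
  1/19·s² + (160/209 − 1)·s + 2/11 = 0
  1/19·s² − (2/11 + 1/19)·s + 2/11 = 0
which factors as (s − 1)·(1/19·s − 2/11) = 0, giving roots s = 1 and s = (2/11)/(1/19) = 38/11. Since 38/11 ≥ 1, the smallest root in [0, 1] is s = 1.)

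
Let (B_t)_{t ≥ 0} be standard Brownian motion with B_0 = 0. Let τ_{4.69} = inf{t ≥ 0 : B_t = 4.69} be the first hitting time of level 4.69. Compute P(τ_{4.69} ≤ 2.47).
P(τ_{4.69} ≤ 2.47) = 2(1 − Φ(4.69/√2.47)) = 2(1 − Φ(2.9842)) ≈ 0.0028

By the reflection principle for standard BM, P(τ_b ≤ t) = 2 · P(B_t ≥ b). Since B_t ~ N(0, t), P(B_t ≥ 4.69) = 1 − Φ(4.69/√t) = 1 − Φ(4.69/√2.47) = 1 − Φ(2.9842) ≈ 0.00142. Doubling: P(τ_{4.69} ≤ 2.47) ≈ 2 · 0.00142 = 0.00284 ≈ 0.0028.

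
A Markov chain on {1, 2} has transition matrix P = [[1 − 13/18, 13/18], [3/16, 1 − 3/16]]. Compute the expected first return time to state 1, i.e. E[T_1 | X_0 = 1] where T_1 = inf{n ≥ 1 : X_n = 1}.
E[T_1 | X_0 = 1] = 1/π_1 = 131/27

For an irreducible recurrent Markov chain with stationary distribution π, E[T_i | X_0 = i] = 1/π_i (Kac's formula). Here π_1 = (3/16)/(13/18 + 3/16) = (3/16)/(131/144) = 27/131, so E[T_1 | X_0 = 1] = 1/π_1 = (13/18 + 3/16)/(3/16) = (131/144)/(3/16) = 131/27.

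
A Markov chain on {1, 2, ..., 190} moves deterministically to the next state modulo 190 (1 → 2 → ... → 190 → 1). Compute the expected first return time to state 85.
E[T_85 | X_0 = 85] = 190

The chain cycles deterministically, so starting at state 85 it returns in exactly 190 steps. Equivalently, the stationary distribution is uniform π_j = 1/190 for every state j, so by Kac's formula E[T_85] = 1/π_85 = 190.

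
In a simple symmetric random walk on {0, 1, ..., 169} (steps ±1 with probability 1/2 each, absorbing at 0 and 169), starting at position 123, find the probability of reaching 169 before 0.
P(hit 169 before 0) = 123/169

Let u_k = P(hit 169 before 0 | start at k). Then u_0 = 0, u_169 = 1, and u_k = u_{k-1}/2 + u_{k+1}/2 for 1 ≤ k ≤ 168. This harmonic recurrence is solved by u_k = k/169, giving u_123 = 123/169.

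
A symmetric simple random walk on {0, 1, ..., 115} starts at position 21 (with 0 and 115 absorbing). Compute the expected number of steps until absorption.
E[τ | X_0 = 21] = 1974

Let v_k = E[τ | X_0 = k]. Boundary: v_0 = v_115 = 0. Recurrence: v_k = 1 + (v_{k-1} + v_{k+1})/2 for 1 ≤ k ≤ 114. The particular solution to v_k − (v_{k-1} + v_{k+1})/2 = 1 is v_k = −k^2. Adding homogeneous solution A + B k and matching boundaries gives v_k = k (115 − k). Substituting k = 21: v_21 = 21 · 94 = 1974.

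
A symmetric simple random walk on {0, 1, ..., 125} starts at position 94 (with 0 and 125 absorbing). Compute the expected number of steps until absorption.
E[τ | X_0 = 94] = 2914

Let v_k = E[τ | X_0 = k]. Boundary: v_0 = v_125 = 0. Recurrence: v_k = 1 + (v_{k-1} + v_{k+1})/2 for 1 ≤ k ≤ 124. The particular solution to v_k − (v_{k-1} + v_{k+1})/2 = 1 is v_k = −k^2. Adding homogeneous solution A + B k and matching boundaries gives v_k = k (125 − k). Substituting k = 94: v_94 = 94 · 31 = 2914.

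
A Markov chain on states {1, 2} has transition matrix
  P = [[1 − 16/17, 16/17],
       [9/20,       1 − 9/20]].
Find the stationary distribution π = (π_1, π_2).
π_1 = 153/473, π_2 = 320/473

Solve πP = π with π_1 + π_2 = 1. From πP = π: π_1 · (1 − 16/17) + π_2 · 9/20 = π_1 ⇒ π_2 · 9/20 = π_1 · 16/17 ⇒ π_2/π_1 = (16/17)/(9/20) = 320/153. Together with π_1 + π_2 = 1:
  π_1 = (9/20)/(16/17 + 9/20) = (9/20)/(473/340) = 153/473,
  π_2 = (16/17)/(16/17 + 9/20) = (16/17)/(473/340) = 320/473.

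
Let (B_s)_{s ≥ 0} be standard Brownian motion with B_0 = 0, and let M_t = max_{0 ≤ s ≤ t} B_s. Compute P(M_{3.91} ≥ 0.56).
P(M_{3.91} ≥ 0.56) = 2·P(B_{3.91} ≥ 0.56) = 2(1 − Φ(0.56/√3.91)) ≈ 0.7770

By the reflection principle for Brownian motion, P(M_t ≥ a) = 2 · P(B_t ≥ a) for a ≥ 0. Since B_t ~ N(0, t), P(B_t ≥ 0.56) = 1 − Φ(0.56/√t) = 1 − Φ(0.56/√3.91) = 1 − Φ(0.2832). So
  P(M_{3.91} ≥ 0.56) = 2(1 − Φ(0.2832)) ≈ 0.7770.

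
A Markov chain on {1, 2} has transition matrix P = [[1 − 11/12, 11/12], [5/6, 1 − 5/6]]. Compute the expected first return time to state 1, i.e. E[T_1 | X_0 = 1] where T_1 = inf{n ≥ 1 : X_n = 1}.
E[T_1 | X_0 = 1] = 1/π_1 = 21/10

For an irreducible recurrent Markov chain with stationary distribution π, E[T_i | X_0 = i] = 1/π_i (Kac's formula). Here π_1 = (5/6)/(11/12 + 5/6) = (5/6)/(7/4) = 10/21, so E[T_1 | X_0 = 1] = 1/π_1 = (11/12 + 5/6)/(5/6) = (7/4)/(5/6) = 21/10.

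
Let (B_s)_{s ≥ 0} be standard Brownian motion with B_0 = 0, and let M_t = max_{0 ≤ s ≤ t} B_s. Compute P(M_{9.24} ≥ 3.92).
P(M_{9.24} ≥ 3.92) = 2·P(B_{9.24} ≥ 3.92) = 2(1 − Φ(3.92/√9.24)) ≈ 0.1972

By the reflection principle for Brownian motion, P(M_t ≥ a) = 2 · P(B_t ≥ a) for a ≥ 0. Since B_t ~ N(0, t), P(B_t ≥ 3.92) = 1 − Φ(3.92/√t) = 1 − Φ(3.92/√9.24) = 1 − Φ(1.2896). So
  P(M_{9.24} ≥ 3.92) = 2(1 − Φ(1.2896)) ≈ 0.1972.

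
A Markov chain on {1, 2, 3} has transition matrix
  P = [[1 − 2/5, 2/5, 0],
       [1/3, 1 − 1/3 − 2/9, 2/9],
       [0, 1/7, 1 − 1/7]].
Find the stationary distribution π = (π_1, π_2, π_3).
π = (15/61, 18/61, 28/61)

This is a birth-death chain on three states, which satisfies detailed balance: π_1 · P_{12} = π_2 · P_{21} and π_2 · P_{23} = π_3 · P_{32}.
From π_1 · 2/5 = π_2 · 1/3: π_2/π_1 = (2/5)/(1/3) = 6/5.
From π_2 · 2/9 = π_3 · 1/7: π_3/π_2 = (2/9)/(1/7) = 14/9.
Take π_1 proportional to 1; then unnormalized π = (1, 6/5, 28/15). Normalize by dividing by the sum 61/15:
  π = (15/61, 18/61, 28/61).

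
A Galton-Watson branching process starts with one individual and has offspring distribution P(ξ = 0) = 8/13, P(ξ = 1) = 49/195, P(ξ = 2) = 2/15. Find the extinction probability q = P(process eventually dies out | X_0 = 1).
q = 1

Mean offspring μ = 0·8/13 + 1·49/195 + 2·2/15 = 101/195 ≤ 1. For μ ≤ 1 with offspring not concentrated at 1, the Galton-Watson process goes extinct almost surely, so q = 1.
(Algebraic check: The pgf is f(s) = 8/13 + 49/195·s + 2/15·s². The extinction probability q is the smallest fixed point of f in [0, 1]. Setting s = f(s):
  2/15·s² + (49/195 − 1)·s + 8/13 = 0
  2/15·s² − (8/13 + 2/15)·s + 8/13 = 0
which factors as (s − 1)·(2/15·s − 8/13) = 0, giving roots s = 1 and s = (8/13)/(2/15) = 60/13. Since 60/13 ≥ 1, the smallest root in [0, 1] is s = 1.)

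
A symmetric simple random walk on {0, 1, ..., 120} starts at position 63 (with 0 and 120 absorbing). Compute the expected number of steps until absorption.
E[τ | X_0 = 63] = 3591

Let v_k = E[τ | X_0 = k]. Boundary: v_0 = v_120 = 0. Recurrence: v_k = 1 + (v_{k-1} + v_{k+1})/2 for 1 ≤ k ≤ 119. The particular solution to v_k − (v_{k-1} + v_{k+1})/2 = 1 is v_k = −k^2. Adding homogeneous solution A + B k and matching boundaries gives v_k = k (120 − k). Substituting k = 63: v_63 = 63 · 57 = 3591.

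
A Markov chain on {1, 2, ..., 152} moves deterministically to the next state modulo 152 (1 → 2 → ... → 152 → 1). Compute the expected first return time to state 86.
E[T_86 | X_0 = 86] = 152

The chain cycles deterministically, so starting at state 86 it returns in exactly 152 steps. Equivalently, the stationary distribution is uniform π_j = 1/152 for every state j, so by Kac's formula E[T_86] = 1/π_86 = 152.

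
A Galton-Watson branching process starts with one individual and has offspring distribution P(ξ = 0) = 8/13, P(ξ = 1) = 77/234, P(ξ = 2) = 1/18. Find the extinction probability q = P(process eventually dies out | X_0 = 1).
q = 1

Mean offspring μ = 0·8/13 + 1·77/234 + 2·1/18 = 103/234 ≤ 1. For μ ≤ 1 with offspring not concentrated at 1, the Galton-Watson process goes extinct almost surely, so q = 1.
(Algebraic check: The pgf is f(s) = 8/13 + 77/234·s + 1/18·s². The extinction probability q is the smallest fixed point of f in [0, 1]. Setting s = f(s):
  1/18·s² + (77/234 − 1)·s + 8/13 = 0
  1/18·s² − (8/13 + 1/18)·s + 8/13 = 0
which factors as (s − 1)·(1/18·s − 8/13) = 0, giving roots s = 1 and s = (8/13)/(1/18) = 144/13. Since 144/13 ≥ 1, the smallest root in [0, 1] is s = 1.)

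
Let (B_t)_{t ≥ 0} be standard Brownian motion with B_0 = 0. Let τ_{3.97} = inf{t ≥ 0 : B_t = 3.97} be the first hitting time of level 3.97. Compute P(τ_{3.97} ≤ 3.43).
P(τ_{3.97} ≤ 3.43) = 2(1 − Φ(3.97/√3.43)) = 2(1 − Φ(2.1436)) ≈ 0.0321

By the reflection principle for standard BM, P(τ_b ≤ t) = 2 · P(B_t ≥ b). Since B_t ~ N(0, t), P(B_t ≥ 3.97) = 1 − Φ(3.97/√t) = 1 − Φ(3.97/√3.43) = 1 − Φ(2.1436) ≈ 0.01603. Doubling: P(τ_{3.97} ≤ 3.43) ≈ 2 · 0.01603 = 0.03206 ≈ 0.0321.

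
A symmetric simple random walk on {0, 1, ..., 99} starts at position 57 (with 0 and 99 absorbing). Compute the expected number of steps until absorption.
E[τ | X_0 = 57] = 2394

Let v_k = E[τ | X_0 = k]. Boundary: v_0 = v_99 = 0. Recurrence: v_k = 1 + (v_{k-1} + v_{k+1})/2 for 1 ≤ k ≤ 98. The particular solution to v_k − (v_{k-1} + v_{k+1})/2 = 1 is v_k = −k^2. Adding homogeneous solution A + B k and matching boundaries gives v_k = k (99 − k). Substituting k = 57: v_57 = 57 · 42 = 2394.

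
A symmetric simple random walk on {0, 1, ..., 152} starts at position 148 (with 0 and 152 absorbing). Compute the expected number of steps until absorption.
E[τ | X_0 = 148] = 592

Let v_k = E[τ | X_0 = k]. Boundary: v_0 = v_152 = 0. Recurrence: v_k = 1 + (v_{k-1} + v_{k+1})/2 for 1 ≤ k ≤ 151. The particular solution to v_k − (v_{k-1} + v_{k+1})/2 = 1 is v_k = −k^2. Adding homogeneous solution A + B k and matching boundaries gives v_k = k (152 − k). Substituting k = 148: v_148 = 148 · 4 = 592.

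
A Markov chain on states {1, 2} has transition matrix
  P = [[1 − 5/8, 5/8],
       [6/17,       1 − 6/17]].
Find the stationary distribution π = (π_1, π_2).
π_1 = 48/133, π_2 = 85/133

Solve πP = π with π_1 + π_2 = 1. From πP = π: π_1 · (1 − 5/8) + π_2 · 6/17 = π_1 ⇒ π_2 · 6/17 = π_1 · 5/8 ⇒ π_2/π_1 = (5/8)/(6/17) = 85/48. Together with π_1 + π_2 = 1:
  π_1 = (6/17)/(5/8 + 6/17) = (6/17)/(133/136) = 48/133,
  π_2 = (5/8)/(5/8 + 6/17) = (5/8)/(133/136) = 85/133.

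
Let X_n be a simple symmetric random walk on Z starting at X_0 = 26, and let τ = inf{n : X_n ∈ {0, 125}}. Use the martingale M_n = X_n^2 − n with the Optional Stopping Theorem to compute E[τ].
E[τ] = 2574

M_n = X_n^2 − n is a martingale (since E[X_{n+1}^2 | F_n] = X_n^2 + 1). By OST (τ has finite mean in a bounded region), E[M_τ] = E[M_0] = X_0^2 − 0 = 26^2 = 676. Also E[M_τ] = E[X_τ^2] − E[τ]. The walk exits at 0 or 125, with P(hit 125 first) = 26/125, so E[X_τ^2] = 125^2 · 26/125 + 0 = 3250. Thus E[τ] = E[X_τ^2] − E[M_τ] = 3250 − 676 = 2574 = 26(125 − 26) = 2574.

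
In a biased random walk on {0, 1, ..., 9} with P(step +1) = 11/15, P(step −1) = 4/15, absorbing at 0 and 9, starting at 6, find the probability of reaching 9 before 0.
P(hit 9 before 0) = (1 − (4/11)^6) / (1 − (4/11)^9) = 1856745/1860841

Let u_k denote P(reach 9 before 0 | start at k). Boundary: u_0 = 0, u_9 = 1. Recurrence: u_k = 11/15·u_{k+1} + 4/15·u_{k-1} for 1 ≤ k ≤ 8. Try u_k = A + B·r^k with r = q/p = (4/15)/(11/15) = 4/11. Substitution satisfies the recurrence; boundary conditions give:
  u_k = (1 − r^k) / (1 − r^N) = (1 − (4/11)^6) / (1 − (4/11)^9) = 1856745/1860841.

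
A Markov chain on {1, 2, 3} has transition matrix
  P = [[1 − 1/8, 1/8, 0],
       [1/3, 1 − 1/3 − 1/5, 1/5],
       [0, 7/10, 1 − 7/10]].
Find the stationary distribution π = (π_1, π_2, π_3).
π = (56/83, 21/83, 6/83)

This is a birth-death chain on three states, which satisfies detailed balance: π_1 · P_{12} = π_2 · P_{21} and π_2 · P_{23} = π_3 · P_{32}.
From π_1 · 1/8 = π_2 · 1/3: π_2/π_1 = (1/8)/(1/3) = 3/8.
From π_2 · 1/5 = π_3 · 7/10: π_3/π_2 = (1/5)/(7/10) = 2/7.
Take π_1 proportional to 1; then unnormalized π = (1, 3/8, 3/28). Normalize by dividing by the sum 83/56:
  π = (56/83, 21/83, 6/83).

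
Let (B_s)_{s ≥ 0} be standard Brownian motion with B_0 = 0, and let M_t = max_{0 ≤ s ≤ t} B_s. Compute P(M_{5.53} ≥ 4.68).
P(M_{5.53} ≥ 4.68) = 2·P(B_{5.53} ≥ 4.68) = 2(1 − Φ(4.68/√5.53)) ≈ 0.0466

By the reflection principle for Brownian motion, P(M_t ≥ a) = 2 · P(B_t ≥ a) for a ≥ 0. Since B_t ~ N(0, t), P(B_t ≥ 4.68) = 1 − Φ(4.68/√t) = 1 − Φ(4.68/√5.53) = 1 − Φ(1.9901). So
  P(M_{5.53} ≥ 4.68) = 2(1 − Φ(1.9901)) ≈ 0.0466.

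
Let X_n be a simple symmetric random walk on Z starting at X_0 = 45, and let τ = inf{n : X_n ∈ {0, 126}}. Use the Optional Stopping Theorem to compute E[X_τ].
E[X_τ] = 45

X_n is a martingale and τ is a bounded-mean stopping time (indeed τ is finite a.s. with bounded expectation since the walk is in a bounded region). By the OST, E[X_τ] = E[X_0] = 45. Equivalently: E[X_τ] = 126 · P(hit 126 first) + 0 · P(hit 0 first) = 126 · (45/126) = 45.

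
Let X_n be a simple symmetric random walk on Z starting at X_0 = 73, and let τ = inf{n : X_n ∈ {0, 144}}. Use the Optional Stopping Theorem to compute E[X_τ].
E[X_τ] = 73

X_n is a martingale and τ is a bounded-mean stopping time (indeed τ is finite a.s. with bounded expectation since the walk is in a bounded region). By the OST, E[X_τ] = E[X_0] = 73. Equivalently: E[X_τ] = 144 · P(hit 144 first) + 0 · P(hit 0 first) = 144 · (73/144) = 73.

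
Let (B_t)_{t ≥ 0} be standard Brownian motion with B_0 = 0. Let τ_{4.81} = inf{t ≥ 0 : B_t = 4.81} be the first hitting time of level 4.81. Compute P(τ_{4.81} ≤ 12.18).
P(τ_{4.81} ≤ 12.18) = 2(1 − Φ(4.81/√12.18)) = 2(1 − Φ(1.3782)) ≈ 0.1681

By the reflection principle for standard BM, P(τ_b ≤ t) = 2 · P(B_t ≥ b). Since B_t ~ N(0, t), P(B_t ≥ 4.81) = 1 − Φ(4.81/√t) = 1 − Φ(4.81/√12.18) = 1 − Φ(1.3782) ≈ 0.08407. Doubling: P(τ_{4.81} ≤ 12.18) ≈ 2 · 0.08407 = 0.16814 ≈ 0.1681.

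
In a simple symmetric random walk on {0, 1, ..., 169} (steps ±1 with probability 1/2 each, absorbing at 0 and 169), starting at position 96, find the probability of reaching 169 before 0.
P(hit 169 before 0) = 96/169

Let u_k = P(hit 169 before 0 | start at k). Then u_0 = 0, u_169 = 1, and u_k = u_{k-1}/2 + u_{k+1}/2 for 1 ≤ k ≤ 168. This harmonic recurrence is solved by u_k = k/169, giving u_96 = 96/169.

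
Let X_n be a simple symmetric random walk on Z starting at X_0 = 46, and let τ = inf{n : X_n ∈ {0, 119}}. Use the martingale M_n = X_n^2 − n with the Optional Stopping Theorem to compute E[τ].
E[τ] = 3358

M_n = X_n^2 − n is a martingale (since E[X_{n+1}^2 | F_n] = X_n^2 + 1). By OST (τ has finite mean in a bounded region), E[M_τ] = E[M_0] = X_0^2 − 0 = 46^2 = 2116. Also E[M_τ] = E[X_τ^2] − E[τ]. The walk exits at 0 or 119, with P(hit 119 first) = 46/119, so E[X_τ^2] = 119^2 · 46/119 + 0 = 5474. Thus E[τ] = E[X_τ^2] − E[M_τ] = 5474 − 2116 = 3358 = 46(119 − 46) = 3358.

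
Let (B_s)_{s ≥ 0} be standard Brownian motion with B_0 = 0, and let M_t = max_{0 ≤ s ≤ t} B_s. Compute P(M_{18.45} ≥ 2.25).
P(M_{18.45} ≥ 2.25) = 2·P(B_{18.45} ≥ 2.25) = 2(1 − Φ(2.25/√18.45)) ≈ 0.6004

By the reflection principle for Brownian motion, P(M_t ≥ a) = 2 · P(B_t ≥ a) for a ≥ 0. Since B_t ~ N(0, t), P(B_t ≥ 2.25) = 1 − Φ(2.25/√t) = 1 − Φ(2.25/√18.45) = 1 − Φ(0.5238). So
  P(M_{18.45} ≥ 2.25) = 2(1 − Φ(0.5238)) ≈ 0.6004.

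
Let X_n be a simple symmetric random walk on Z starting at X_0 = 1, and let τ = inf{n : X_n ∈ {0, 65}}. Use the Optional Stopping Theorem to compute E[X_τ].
E[X_τ] = 1

X_n is a martingale and τ is a bounded-mean stopping time (indeed τ is finite a.s. with bounded expectation since the walk is in a bounded region). By the OST, E[X_τ] = E[X_0] = 1. Equivalently: E[X_τ] = 65 · P(hit 65 first) + 0 · P(hit 0 first) = 65 · (1/65) = 1.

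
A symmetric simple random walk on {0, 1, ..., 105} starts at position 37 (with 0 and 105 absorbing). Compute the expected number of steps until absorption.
E[τ | X_0 = 37] = 2516

Let v_k = E[τ | X_0 = k]. Boundary: v_0 = v_105 = 0. Recurrence: v_k = 1 + (v_{k-1} + v_{k+1})/2 for 1 ≤ k ≤ 104. The particular solution to v_k − (v_{k-1} + v_{k+1})/2 = 1 is v_k = −k^2. Adding homogeneous solution A + B k and matching boundaries gives v_k = k (105 − k). Substituting k = 37: v_37 = 37 · 68 = 2516.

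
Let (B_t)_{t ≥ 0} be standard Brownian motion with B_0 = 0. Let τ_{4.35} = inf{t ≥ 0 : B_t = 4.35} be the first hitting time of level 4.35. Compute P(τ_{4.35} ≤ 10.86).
P(τ_{4.35} ≤ 10.86) = 2(1 − Φ(4.35/√10.86)) = 2(1 − Φ(1.3200)) ≈ 0.1868

By the reflection principle for standard BM, P(τ_b ≤ t) = 2 · P(B_t ≥ b). Since B_t ~ N(0, t), P(B_t ≥ 4.35) = 1 − Φ(4.35/√t) = 1 − Φ(4.35/√10.86) = 1 − Φ(1.3200) ≈ 0.09342. Doubling: P(τ_{4.35} ≤ 10.86) ≈ 2 · 0.09342 = 0.18684 ≈ 0.1868.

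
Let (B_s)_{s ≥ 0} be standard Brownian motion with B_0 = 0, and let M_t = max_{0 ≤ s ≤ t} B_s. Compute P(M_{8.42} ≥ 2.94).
P(M_{8.42} ≥ 2.94) = 2·P(B_{8.42} ≥ 2.94) = 2(1 − Φ(2.94/√8.42)) ≈ 0.3110

By the reflection principle for Brownian motion, P(M_t ≥ a) = 2 · P(B_t ≥ a) for a ≥ 0. Since B_t ~ N(0, t), P(B_t ≥ 2.94) = 1 − Φ(2.94/√t) = 1 − Φ(2.94/√8.42) = 1 − Φ(1.0132). So
  P(M_{8.42} ≥ 2.94) = 2(1 − Φ(1.0132)) ≈ 0.3110.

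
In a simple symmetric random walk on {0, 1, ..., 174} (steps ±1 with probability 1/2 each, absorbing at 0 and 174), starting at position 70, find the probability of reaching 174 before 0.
P(hit 174 before 0) = 70/174 = 35/87

Let u_k = P(hit 174 before 0 | start at k). Then u_0 = 0, u_174 = 1, and u_k = u_{k-1}/2 + u_{k+1}/2 for 1 ≤ k ≤ 173. This harmonic recurrence is solved by u_k = k/174, giving u_70 = 70/174 = 35/87.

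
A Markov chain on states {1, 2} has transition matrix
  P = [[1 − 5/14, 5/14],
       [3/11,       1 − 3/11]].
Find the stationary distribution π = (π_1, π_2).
π_1 = 42/97, π_2 = 55/97

Solve πP = π with π_1 + π_2 = 1. From πP = π: π_1 · (1 − 5/14) + π_2 · 3/11 = π_1 ⇒ π_2 · 3/11 = π_1 · 5/14 ⇒ π_2/π_1 = (5/14)/(3/11) = 55/42. Together with π_1 + π_2 = 1:
  π_1 = (3/11)/(5/14 + 3/11) = (3/11)/(97/154) = 42/97,
  π_2 = (5/14)/(5/14 + 3/11) = (5/14)/(97/154) = 55/97.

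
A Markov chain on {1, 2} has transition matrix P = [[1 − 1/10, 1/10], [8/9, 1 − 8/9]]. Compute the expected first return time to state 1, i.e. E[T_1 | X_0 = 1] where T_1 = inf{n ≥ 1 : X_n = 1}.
E[T_1 | X_0 = 1] = 1/π_1 = 89/80

For an irreducible recurrent Markov chain with stationary distribution π, E[T_i | X_0 = i] = 1/π_i (Kac's formula). Here π_1 = (8/9)/(1/10 + 8/9) = (8/9)/(89/90) = 80/89, so E[T_1 | X_0 = 1] = 1/π_1 = (1/10 + 8/9)/(8/9) = (89/90)/(8/9) = 89/80.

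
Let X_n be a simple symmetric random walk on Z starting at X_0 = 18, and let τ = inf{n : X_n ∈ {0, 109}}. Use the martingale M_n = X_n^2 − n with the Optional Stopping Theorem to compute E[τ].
E[τ] = 1638

M_n = X_n^2 − n is a martingale (since E[X_{n+1}^2 | F_n] = X_n^2 + 1). By OST (τ has finite mean in a bounded region), E[M_τ] = E[M_0] = X_0^2 − 0 = 18^2 = 324. Also E[M_τ] = E[X_τ^2] − E[τ]. The walk exits at 0 or 109, with P(hit 109 first) = 18/109, so E[X_τ^2] = 109^2 · 18/109 + 0 = 1962. Thus E[τ] = E[X_τ^2] − E[M_τ] = 1962 − 324 = 1638 = 18(109 − 18) = 1638.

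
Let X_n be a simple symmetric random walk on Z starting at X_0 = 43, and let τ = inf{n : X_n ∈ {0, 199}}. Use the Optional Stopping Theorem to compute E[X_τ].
E[X_τ] = 43

X_n is a martingale and τ is a bounded-mean stopping time (indeed τ is finite a.s. with bounded expectation since the walk is in a bounded region). By the OST, E[X_τ] = E[X_0] = 43. Equivalently: E[X_τ] = 199 · P(hit 199 first) + 0 · P(hit 0 first) = 199 · (43/199) = 43.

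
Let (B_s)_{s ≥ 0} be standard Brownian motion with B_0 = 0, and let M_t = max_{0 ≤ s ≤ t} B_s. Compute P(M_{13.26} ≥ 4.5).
P(M_{13.26} ≥ 4.5) = 2·P(B_{13.26} ≥ 4.5) = 2(1 − Φ(4.5/√13.26)) ≈ 0.2165

By the reflection principle for Brownian motion, P(M_t ≥ a) = 2 · P(B_t ≥ a) for a ≥ 0. Since B_t ~ N(0, t), P(B_t ≥ 4.5) = 1 − Φ(4.5/√t) = 1 − Φ(4.5/√13.26) = 1 − Φ(1.2358). So
  P(M_{13.26} ≥ 4.5) = 2(1 − Φ(1.2358)) ≈ 0.2165.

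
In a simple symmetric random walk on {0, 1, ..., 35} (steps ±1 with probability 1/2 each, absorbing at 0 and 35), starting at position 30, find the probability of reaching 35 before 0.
P(hit 35 before 0) = 30/35 = 6/7

Let u_k = P(hit 35 before 0 | start at k). Then u_0 = 0, u_35 = 1, and u_k = u_{k-1}/2 + u_{k+1}/2 for 1 ≤ k ≤ 34. This harmonic recurrence is solved by u_k = k/35, giving u_30 = 30/35 = 6/7.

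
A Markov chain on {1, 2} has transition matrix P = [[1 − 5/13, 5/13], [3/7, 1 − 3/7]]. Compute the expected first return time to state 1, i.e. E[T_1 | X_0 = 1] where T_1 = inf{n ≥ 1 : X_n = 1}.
E[T_1 | X_0 = 1] = 1/π_1 = 74/39

For an irreducible recurrent Markov chain with stationary distribution π, E[T_i | X_0 = i] = 1/π_i (Kac's formula). Here π_1 = (3/7)/(5/13 + 3/7) = (3/7)/(74/91) = 39/74, so E[T_1 | X_0 = 1] = 1/π_1 = (5/13 + 3/7)/(3/7) = (74/91)/(3/7) = 74/39.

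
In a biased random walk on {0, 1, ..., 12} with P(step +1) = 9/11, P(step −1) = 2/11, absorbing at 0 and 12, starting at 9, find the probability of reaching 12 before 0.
P(hit 12 before 0) = (1 − (2/9)^9) / (1 − (2/9)^12) = 391718673/391719185

Let u_k denote P(reach 12 before 0 | start at k). Boundary: u_0 = 0, u_12 = 1. Recurrence: u_k = 9/11·u_{k+1} + 2/11·u_{k-1} for 1 ≤ k ≤ 11. Try u_k = A + B·r^k with r = q/p = (2/11)/(9/11) = 2/9. Substitution satisfies the recurrence; boundary conditions give:
  u_k = (1 − r^k) / (1 − r^N) = (1 − (2/9)^9) / (1 − (2/9)^12) = 391718673/391719185.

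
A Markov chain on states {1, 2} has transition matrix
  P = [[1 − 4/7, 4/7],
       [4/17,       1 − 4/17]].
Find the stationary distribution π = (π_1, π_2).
π_1 = 7/24, π_2 = 17/24

Solve πP = π with π_1 + π_2 = 1. From πP = π: π_1 · (1 − 4/7) + π_2 · 4/17 = π_1 ⇒ π_2 · 4/17 = π_1 · 4/7 ⇒ π_2/π_1 = (4/7)/(4/17) = 17/7. Together with π_1 + π_2 = 1:
  π_1 = (4/17)/(4/7 + 4/17) = (4/17)/(96/119) = 7/24,
  π_2 = (4/7)/(4/7 + 4/17) = (4/7)/(96/119) = 17/24.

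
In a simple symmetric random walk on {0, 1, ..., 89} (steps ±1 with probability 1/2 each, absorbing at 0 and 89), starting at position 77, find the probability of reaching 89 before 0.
P(hit 89 before 0) = 77/89

Let u_k = P(hit 89 before 0 | start at k). Then u_0 = 0, u_89 = 1, and u_k = u_{k-1}/2 + u_{k+1}/2 for 1 ≤ k ≤ 88. This harmonic recurrence is solved by u_k = k/89, giving u_77 = 77/89.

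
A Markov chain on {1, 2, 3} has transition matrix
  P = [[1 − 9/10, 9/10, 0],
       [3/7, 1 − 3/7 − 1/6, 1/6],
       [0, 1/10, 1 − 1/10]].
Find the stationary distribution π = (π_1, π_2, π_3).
π = (5/33, 7/22, 35/66)

This is a birth-death chain on three states, which satisfies detailed balance: π_1 · P_{12} = π_2 · P_{21} and π_2 · P_{23} = π_3 · P_{32}.
From π_1 · 9/10 = π_2 · 3/7: π_2/π_1 = (9/10)/(3/7) = 21/10.
From π_2 · 1/6 = π_3 · 1/10: π_3/π_2 = (1/6)/(1/10) = 5/3.
Take π_1 proportional to 1; then unnormalized π = (1, 21/10, 7/2). Normalize by dividing by the sum 33/5:
  π = (5/33, 7/22, 35/66).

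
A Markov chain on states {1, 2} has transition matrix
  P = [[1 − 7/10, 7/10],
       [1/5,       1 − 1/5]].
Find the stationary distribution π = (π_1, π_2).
π_1 = 2/9, π_2 = 7/9

Solve πP = π with π_1 + π_2 = 1. From πP = π: π_1 · (1 − 7/10) + π_2 · 1/5 = π_1 ⇒ π_2 · 1/5 = π_1 · 7/10 ⇒ π_2/π_1 = (7/10)/(1/5) = 7/2. Together with π_1 + π_2 = 1:
  π_1 = (1/5)/(7/10 + 1/5) = (1/5)/(9/10) = 2/9,
  π_2 = (7/10)/(7/10 + 1/5) = (7/10)/(9/10) = 7/9.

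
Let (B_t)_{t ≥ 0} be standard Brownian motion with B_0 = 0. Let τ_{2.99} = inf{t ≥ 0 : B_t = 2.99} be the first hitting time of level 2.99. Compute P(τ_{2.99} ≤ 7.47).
P(τ_{2.99} ≤ 7.47) = 2(1 − Φ(2.99/√7.47)) = 2(1 − Φ(1.0940)) ≈ 0.2740

By the reflection principle for standard BM, P(τ_b ≤ t) = 2 · P(B_t ≥ b). Since B_t ~ N(0, t), P(B_t ≥ 2.99) = 1 − Φ(2.99/√t) = 1 − Φ(2.99/√7.47) = 1 − Φ(1.0940) ≈ 0.13698. Doubling: P(τ_{2.99} ≤ 7.47) ≈ 2 · 0.13698 = 0.27396 ≈ 0.2740.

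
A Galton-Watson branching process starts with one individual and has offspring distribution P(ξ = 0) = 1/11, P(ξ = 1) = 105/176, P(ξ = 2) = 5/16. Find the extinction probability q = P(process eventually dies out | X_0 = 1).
q = 16/55

The pgf is f(s) = 1/11 + 105/176·s + 5/16·s². The extinction probability q is the smallest fixed point of f in [0, 1]. Setting s = f(s):
  5/16·s² + (105/176 − 1)·s + 1/11 = 0
  5/16·s² − (1/11 + 5/16)·s + 1/11 = 0
which factors as (s − 1)·(5/16·s − 1/11) = 0, giving roots s = 1 and s = (1/11)/(5/16) = 16/55.
Mean offspring μ = 105/176 + 2·5/16 = 215/176 > 1 (supercritical), so q < 1. The extinction probability is the smaller root: q = (1/11)/(5/16) = 16/55.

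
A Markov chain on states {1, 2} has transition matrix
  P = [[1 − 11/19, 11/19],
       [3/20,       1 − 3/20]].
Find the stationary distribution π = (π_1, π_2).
π_1 = 57/277, π_2 = 220/277

Solve πP = π with π_1 + π_2 = 1. From πP = π: π_1 · (1 − 11/19) + π_2 · 3/20 = π_1 ⇒ π_2 · 3/20 = π_1 · 11/19 ⇒ π_2/π_1 = (11/19)/(3/20) = 220/57. Together with π_1 + π_2 = 1:
  π_1 = (3/20)/(11/19 + 3/20) = (3/20)/(277/380) = 57/277,
  π_2 = (11/19)/(11/19 + 3/20) = (11/19)/(277/380) = 220/277.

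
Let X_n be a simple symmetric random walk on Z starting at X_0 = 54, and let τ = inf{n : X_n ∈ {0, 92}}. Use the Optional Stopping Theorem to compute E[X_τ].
E[X_τ] = 54

X_n is a martingale and τ is a bounded-mean stopping time (indeed τ is finite a.s. with bounded expectation since the walk is in a bounded region). By the OST, E[X_τ] = E[X_0] = 54. Equivalently: E[X_τ] = 92 · P(hit 92 first) + 0 · P(hit 0 first) = 92 · (54/92) = 54.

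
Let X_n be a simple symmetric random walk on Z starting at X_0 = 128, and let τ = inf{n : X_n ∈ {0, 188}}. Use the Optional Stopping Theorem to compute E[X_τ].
E[X_τ] = 128

X_n is a martingale and τ is a bounded-mean stopping time (indeed τ is finite a.s. with bounded expectation since the walk is in a bounded region). By the OST, E[X_τ] = E[X_0] = 128. Equivalently: E[X_τ] = 188 · P(hit 188 first) + 0 · P(hit 0 first) = 188 · (128/188) = 128.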